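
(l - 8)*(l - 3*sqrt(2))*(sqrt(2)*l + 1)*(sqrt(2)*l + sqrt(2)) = 2*l^4 - 14*l^3 - 5*sqrt(2)*l^3 - 22*l^2 + 35*sqrt(2)*l^2 + 42*l + 40*sqrt(2)*l + 48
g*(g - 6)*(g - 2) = g^3 - 8*g^2 + 12*g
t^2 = t^2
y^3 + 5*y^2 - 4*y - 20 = (y - 2)*(y + 2)*(y + 5)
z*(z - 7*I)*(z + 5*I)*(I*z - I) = I*z^4 + 2*z^3 - I*z^3 - 2*z^2 + 35*I*z^2 - 35*I*z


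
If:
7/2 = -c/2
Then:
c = -7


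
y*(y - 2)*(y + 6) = y^3 + 4*y^2 - 12*y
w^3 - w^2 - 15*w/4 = w*(w - 5/2)*(w + 3/2)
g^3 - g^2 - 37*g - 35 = (g - 7)*(g + 1)*(g + 5)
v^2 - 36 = (v - 6)*(v + 6)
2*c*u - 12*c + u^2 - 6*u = (2*c + u)*(u - 6)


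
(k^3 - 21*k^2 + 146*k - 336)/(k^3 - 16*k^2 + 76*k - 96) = (k - 7)/(k - 2)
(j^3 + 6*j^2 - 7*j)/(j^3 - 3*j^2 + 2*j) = (j + 7)/(j - 2)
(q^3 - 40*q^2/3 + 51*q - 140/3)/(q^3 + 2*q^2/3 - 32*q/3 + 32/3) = (q^2 - 12*q + 35)/(q^2 + 2*q - 8)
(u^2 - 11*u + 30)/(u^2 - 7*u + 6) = (u - 5)/(u - 1)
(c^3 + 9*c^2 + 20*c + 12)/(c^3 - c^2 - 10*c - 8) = (c + 6)/(c - 4)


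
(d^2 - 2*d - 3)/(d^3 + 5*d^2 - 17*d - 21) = 1/(d + 7)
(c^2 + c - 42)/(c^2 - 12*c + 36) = (c + 7)/(c - 6)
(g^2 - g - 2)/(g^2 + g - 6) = (g + 1)/(g + 3)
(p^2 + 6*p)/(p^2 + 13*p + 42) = p/(p + 7)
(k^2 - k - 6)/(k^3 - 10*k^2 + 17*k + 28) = (k^2 - k - 6)/(k^3 - 10*k^2 + 17*k + 28)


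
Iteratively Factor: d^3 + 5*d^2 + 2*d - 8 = (d + 2)*(d^2 + 3*d - 4) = (d + 2)*(d + 4)*(d - 1)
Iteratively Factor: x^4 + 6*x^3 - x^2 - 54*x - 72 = (x - 3)*(x^3 + 9*x^2 + 26*x + 24) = (x - 3)*(x + 2)*(x^2 + 7*x + 12) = (x - 3)*(x + 2)*(x + 3)*(x + 4)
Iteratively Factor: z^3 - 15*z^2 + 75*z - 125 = (z - 5)*(z^2 - 10*z + 25) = (z - 5)^2*(z - 5)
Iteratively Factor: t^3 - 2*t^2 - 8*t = (t - 4)*(t^2 + 2*t) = t*(t - 4)*(t + 2)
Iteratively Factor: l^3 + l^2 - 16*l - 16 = (l + 4)*(l^2 - 3*l - 4) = (l + 1)*(l + 4)*(l - 4)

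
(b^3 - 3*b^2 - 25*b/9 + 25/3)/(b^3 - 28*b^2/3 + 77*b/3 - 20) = (9*b^2 - 25)/(3*(3*b^2 - 19*b + 20))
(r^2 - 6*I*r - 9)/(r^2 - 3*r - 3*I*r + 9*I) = (r - 3*I)/(r - 3)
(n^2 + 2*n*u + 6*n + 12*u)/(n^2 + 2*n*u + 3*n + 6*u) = (n + 6)/(n + 3)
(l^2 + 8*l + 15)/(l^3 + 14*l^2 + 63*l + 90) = 1/(l + 6)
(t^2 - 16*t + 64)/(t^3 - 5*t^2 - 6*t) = (-t^2 + 16*t - 64)/(t*(-t^2 + 5*t + 6))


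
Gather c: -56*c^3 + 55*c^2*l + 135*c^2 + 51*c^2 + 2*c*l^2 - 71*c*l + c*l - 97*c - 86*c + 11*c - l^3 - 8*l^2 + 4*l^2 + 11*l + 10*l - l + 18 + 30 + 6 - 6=-56*c^3 + c^2*(55*l + 186) + c*(2*l^2 - 70*l - 172) - l^3 - 4*l^2 + 20*l + 48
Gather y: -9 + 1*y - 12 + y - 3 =2*y - 24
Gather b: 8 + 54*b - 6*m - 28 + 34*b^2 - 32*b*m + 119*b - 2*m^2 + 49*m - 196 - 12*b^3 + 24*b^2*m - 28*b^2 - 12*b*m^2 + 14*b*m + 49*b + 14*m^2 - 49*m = -12*b^3 + b^2*(24*m + 6) + b*(-12*m^2 - 18*m + 222) + 12*m^2 - 6*m - 216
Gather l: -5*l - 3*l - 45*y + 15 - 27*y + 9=-8*l - 72*y + 24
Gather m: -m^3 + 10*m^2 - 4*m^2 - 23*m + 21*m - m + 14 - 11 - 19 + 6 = -m^3 + 6*m^2 - 3*m - 10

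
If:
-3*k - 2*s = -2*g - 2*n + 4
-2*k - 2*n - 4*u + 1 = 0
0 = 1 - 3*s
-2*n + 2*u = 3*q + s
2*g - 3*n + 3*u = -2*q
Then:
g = 167/112 - 143*u/56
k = -51*u/28 - 23/168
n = 107/168 - 5*u/28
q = 11*u/14 - 15/28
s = 1/3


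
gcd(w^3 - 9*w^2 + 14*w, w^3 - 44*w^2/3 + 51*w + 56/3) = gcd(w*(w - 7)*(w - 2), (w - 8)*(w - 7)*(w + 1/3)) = w - 7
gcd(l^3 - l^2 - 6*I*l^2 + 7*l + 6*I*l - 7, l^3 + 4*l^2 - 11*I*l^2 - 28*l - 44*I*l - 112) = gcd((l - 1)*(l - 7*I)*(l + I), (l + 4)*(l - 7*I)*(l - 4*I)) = l - 7*I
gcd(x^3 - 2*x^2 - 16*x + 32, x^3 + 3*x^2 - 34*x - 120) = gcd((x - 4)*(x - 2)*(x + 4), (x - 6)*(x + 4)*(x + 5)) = x + 4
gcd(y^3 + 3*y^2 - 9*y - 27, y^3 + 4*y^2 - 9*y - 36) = y^2 - 9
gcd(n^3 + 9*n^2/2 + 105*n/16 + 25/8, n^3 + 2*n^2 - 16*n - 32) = n + 2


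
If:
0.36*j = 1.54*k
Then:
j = 4.27777777777778*k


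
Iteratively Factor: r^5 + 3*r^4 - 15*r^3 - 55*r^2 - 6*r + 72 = (r + 3)*(r^4 - 15*r^2 - 10*r + 24) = (r - 1)*(r + 3)*(r^3 + r^2 - 14*r - 24) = (r - 4)*(r - 1)*(r + 3)*(r^2 + 5*r + 6) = (r - 4)*(r - 1)*(r + 3)^2*(r + 2)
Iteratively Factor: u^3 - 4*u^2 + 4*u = (u - 2)*(u^2 - 2*u) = (u - 2)^2*(u)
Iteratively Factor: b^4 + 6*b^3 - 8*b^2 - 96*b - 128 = (b - 4)*(b^3 + 10*b^2 + 32*b + 32) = (b - 4)*(b + 4)*(b^2 + 6*b + 8) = (b - 4)*(b + 4)^2*(b + 2)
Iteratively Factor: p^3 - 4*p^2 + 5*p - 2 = (p - 1)*(p^2 - 3*p + 2) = (p - 1)^2*(p - 2)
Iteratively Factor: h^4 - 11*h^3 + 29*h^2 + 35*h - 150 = (h - 5)*(h^3 - 6*h^2 - h + 30) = (h - 5)*(h - 3)*(h^2 - 3*h - 10) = (h - 5)^2*(h - 3)*(h + 2)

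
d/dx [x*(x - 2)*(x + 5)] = 3*x^2 + 6*x - 10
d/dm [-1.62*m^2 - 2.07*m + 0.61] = -3.24*m - 2.07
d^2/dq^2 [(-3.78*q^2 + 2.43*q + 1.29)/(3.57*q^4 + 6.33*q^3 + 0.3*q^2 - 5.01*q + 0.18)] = (-289.054332*q^8 - 140.883624*q^7 + 912.608424*q^6 + 663.07086*q^5 + 272.635146*q^4 + 119.173194*q^3 - 286.711974*q^2 - 21.239496*q + 68.756742)/(45.499293*q^12 + 242.025651*q^11 + 440.608329*q^10 + 102.75687*q^9 - 635.39073*q^8 - 608.314779*q^7 + 234.559017*q^6 + 458.032563*q^5 - 11.26467*q^4 - 126.759465*q^3 + 13.583214*q^2 - 0.486972*q + 0.005832)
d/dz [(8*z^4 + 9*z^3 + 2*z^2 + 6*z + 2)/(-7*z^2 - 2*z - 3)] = (-112*z^5 - 111*z^4 - 132*z^3 - 43*z^2 + 16*z - 14)/(49*z^4 + 28*z^3 + 46*z^2 + 12*z + 9)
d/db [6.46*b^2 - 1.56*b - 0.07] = 12.92*b - 1.56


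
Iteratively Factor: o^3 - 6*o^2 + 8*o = (o - 2)*(o^2 - 4*o) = o*(o - 2)*(o - 4)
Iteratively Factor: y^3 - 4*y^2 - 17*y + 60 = (y + 4)*(y^2 - 8*y + 15) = (y - 3)*(y + 4)*(y - 5)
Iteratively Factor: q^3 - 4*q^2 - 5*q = (q - 5)*(q^2 + q) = q*(q - 5)*(q + 1)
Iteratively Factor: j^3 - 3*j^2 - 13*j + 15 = (j - 5)*(j^2 + 2*j - 3) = (j - 5)*(j - 1)*(j + 3)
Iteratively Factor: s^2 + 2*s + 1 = (s + 1)*(s + 1)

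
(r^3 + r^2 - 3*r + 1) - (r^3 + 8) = r^2 - 3*r - 7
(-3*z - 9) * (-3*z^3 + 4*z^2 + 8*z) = 9*z^4 + 15*z^3 - 60*z^2 - 72*z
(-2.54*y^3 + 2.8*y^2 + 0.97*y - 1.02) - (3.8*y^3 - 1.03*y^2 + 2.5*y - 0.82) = -6.34*y^3 + 3.83*y^2 - 1.53*y - 0.2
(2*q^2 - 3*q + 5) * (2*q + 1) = 4*q^3 - 4*q^2 + 7*q + 5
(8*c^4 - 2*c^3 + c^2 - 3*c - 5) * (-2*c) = -16*c^5 + 4*c^4 - 2*c^3 + 6*c^2 + 10*c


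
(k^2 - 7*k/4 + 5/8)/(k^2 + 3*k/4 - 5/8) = (4*k - 5)/(4*k + 5)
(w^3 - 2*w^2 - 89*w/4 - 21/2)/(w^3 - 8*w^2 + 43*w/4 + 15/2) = (2*w + 7)/(2*w - 5)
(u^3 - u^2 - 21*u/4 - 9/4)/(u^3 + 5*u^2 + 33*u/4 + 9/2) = (2*u^2 - 5*u - 3)/(2*u^2 + 7*u + 6)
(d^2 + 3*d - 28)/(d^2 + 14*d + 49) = (d - 4)/(d + 7)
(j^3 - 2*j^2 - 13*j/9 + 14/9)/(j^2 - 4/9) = (3*j^2 - 4*j - 7)/(3*j + 2)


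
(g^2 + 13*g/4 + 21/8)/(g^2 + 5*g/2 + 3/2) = (g + 7/4)/(g + 1)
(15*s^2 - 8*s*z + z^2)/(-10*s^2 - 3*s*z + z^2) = (-3*s + z)/(2*s + z)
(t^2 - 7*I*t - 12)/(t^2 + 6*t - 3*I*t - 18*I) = (t - 4*I)/(t + 6)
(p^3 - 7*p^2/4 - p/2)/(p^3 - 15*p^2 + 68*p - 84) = p*(4*p + 1)/(4*(p^2 - 13*p + 42))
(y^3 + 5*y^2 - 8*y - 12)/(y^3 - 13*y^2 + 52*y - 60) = (y^2 + 7*y + 6)/(y^2 - 11*y + 30)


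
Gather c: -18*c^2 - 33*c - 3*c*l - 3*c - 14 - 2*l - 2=-18*c^2 + c*(-3*l - 36) - 2*l - 16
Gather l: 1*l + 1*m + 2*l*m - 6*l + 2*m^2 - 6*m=l*(2*m - 5) + 2*m^2 - 5*m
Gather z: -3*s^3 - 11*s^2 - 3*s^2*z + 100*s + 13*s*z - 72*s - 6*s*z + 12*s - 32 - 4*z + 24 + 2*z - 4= -3*s^3 - 11*s^2 + 40*s + z*(-3*s^2 + 7*s - 2) - 12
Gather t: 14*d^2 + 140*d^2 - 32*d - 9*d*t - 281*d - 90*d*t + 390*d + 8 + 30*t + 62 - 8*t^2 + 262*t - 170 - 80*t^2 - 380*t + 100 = 154*d^2 + 77*d - 88*t^2 + t*(-99*d - 88)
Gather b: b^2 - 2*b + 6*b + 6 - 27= b^2 + 4*b - 21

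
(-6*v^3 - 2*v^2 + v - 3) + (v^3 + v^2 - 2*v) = -5*v^3 - v^2 - v - 3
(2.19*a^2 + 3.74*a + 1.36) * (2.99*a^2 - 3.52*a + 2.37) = 6.5481*a^4 + 3.4738*a^3 - 3.9081*a^2 + 4.0766*a + 3.2232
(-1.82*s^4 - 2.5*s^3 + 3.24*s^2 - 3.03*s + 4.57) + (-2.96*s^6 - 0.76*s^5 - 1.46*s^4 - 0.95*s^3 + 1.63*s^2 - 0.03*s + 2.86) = -2.96*s^6 - 0.76*s^5 - 3.28*s^4 - 3.45*s^3 + 4.87*s^2 - 3.06*s + 7.43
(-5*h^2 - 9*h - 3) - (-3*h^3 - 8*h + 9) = 3*h^3 - 5*h^2 - h - 12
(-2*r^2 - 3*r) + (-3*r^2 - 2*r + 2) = -5*r^2 - 5*r + 2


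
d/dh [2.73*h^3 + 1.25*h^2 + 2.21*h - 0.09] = 8.19*h^2 + 2.5*h + 2.21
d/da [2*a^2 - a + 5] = 4*a - 1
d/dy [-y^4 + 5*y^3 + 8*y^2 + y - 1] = -4*y^3 + 15*y^2 + 16*y + 1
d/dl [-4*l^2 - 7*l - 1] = -8*l - 7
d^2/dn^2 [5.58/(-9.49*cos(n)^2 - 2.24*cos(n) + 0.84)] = (2010.141432*(1 - cos(n)^2)^2 + 355.852224*cos(n)^3 + 1210.995036*cos(n)^2 - 701.20512*cos(n) - 2155.100904)/(9.49*cos(n)^2 + 2.24*cos(n) - 0.84)^3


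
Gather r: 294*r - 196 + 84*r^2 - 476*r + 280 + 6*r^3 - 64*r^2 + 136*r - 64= 6*r^3 + 20*r^2 - 46*r + 20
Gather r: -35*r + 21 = 21 - 35*r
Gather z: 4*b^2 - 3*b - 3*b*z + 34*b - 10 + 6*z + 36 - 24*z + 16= 4*b^2 + 31*b + z*(-3*b - 18) + 42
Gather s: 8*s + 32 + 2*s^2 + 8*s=2*s^2 + 16*s + 32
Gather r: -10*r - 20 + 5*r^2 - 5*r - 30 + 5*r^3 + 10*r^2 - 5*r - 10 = 5*r^3 + 15*r^2 - 20*r - 60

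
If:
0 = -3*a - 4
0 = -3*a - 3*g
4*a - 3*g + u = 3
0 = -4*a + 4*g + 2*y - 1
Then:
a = -4/3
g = 4/3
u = 37/3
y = -29/6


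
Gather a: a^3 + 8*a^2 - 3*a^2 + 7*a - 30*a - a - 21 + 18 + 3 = a^3 + 5*a^2 - 24*a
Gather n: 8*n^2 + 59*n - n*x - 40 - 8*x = 8*n^2 + n*(59 - x) - 8*x - 40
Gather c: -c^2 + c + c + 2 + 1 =-c^2 + 2*c + 3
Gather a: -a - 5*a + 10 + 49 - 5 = 54 - 6*a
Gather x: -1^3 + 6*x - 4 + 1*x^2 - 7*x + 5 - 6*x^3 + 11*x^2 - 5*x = -6*x^3 + 12*x^2 - 6*x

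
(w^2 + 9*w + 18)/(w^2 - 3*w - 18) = (w + 6)/(w - 6)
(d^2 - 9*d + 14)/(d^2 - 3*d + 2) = (d - 7)/(d - 1)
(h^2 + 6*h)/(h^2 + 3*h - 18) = h/(h - 3)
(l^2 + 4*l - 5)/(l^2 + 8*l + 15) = (l - 1)/(l + 3)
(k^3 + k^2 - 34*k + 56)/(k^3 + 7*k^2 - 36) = (k^2 + 3*k - 28)/(k^2 + 9*k + 18)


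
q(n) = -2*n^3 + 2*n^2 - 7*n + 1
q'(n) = -6*n^2 + 4*n - 7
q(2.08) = -22.91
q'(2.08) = -24.64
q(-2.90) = 86.90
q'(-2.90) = -69.06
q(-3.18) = 107.80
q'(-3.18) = -80.39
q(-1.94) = 36.71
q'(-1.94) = -37.34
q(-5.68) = 471.79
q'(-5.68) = -223.29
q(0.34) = -1.23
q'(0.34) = -6.33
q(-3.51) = 136.70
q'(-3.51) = -94.96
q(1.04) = -6.37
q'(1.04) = -9.33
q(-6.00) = 547.00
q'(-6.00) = -247.00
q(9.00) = -1358.00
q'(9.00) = -457.00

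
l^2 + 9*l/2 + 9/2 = (l + 3/2)*(l + 3)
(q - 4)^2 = q^2 - 8*q + 16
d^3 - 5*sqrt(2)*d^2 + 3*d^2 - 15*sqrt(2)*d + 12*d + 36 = (d + 3)*(d - 3*sqrt(2))*(d - 2*sqrt(2))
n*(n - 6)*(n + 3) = n^3 - 3*n^2 - 18*n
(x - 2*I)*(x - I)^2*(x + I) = x^4 - 3*I*x^3 - x^2 - 3*I*x - 2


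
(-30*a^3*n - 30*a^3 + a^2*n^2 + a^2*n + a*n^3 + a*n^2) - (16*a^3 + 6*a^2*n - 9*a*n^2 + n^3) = -30*a^3*n - 46*a^3 + a^2*n^2 - 5*a^2*n + a*n^3 + 10*a*n^2 - n^3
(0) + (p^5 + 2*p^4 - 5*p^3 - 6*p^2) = p^5 + 2*p^4 - 5*p^3 - 6*p^2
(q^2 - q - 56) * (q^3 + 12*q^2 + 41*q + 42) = q^5 + 11*q^4 - 27*q^3 - 671*q^2 - 2338*q - 2352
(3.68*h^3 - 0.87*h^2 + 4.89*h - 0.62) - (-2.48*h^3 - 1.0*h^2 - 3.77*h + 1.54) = 6.16*h^3 + 0.13*h^2 + 8.66*h - 2.16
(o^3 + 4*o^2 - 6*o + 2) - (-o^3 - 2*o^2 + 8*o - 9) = 2*o^3 + 6*o^2 - 14*o + 11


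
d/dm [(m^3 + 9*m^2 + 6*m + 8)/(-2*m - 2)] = (-m^3 - 6*m^2 - 9*m + 1)/(m^2 + 2*m + 1)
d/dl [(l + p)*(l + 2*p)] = 2*l + 3*p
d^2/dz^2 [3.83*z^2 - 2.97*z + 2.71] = 7.66000000000000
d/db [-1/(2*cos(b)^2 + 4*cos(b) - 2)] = -(cos(b) + 1)*sin(b)/(sin(b)^2 - 2*cos(b))^2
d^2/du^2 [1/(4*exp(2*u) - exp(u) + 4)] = ((1 - 16*exp(u))*(4*exp(2*u) - exp(u) + 4) + 2*(8*exp(u) - 1)^2*exp(u))*exp(u)/(4*exp(2*u) - exp(u) + 4)^3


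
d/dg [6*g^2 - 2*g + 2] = 12*g - 2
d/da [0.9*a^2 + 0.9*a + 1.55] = 1.8*a + 0.9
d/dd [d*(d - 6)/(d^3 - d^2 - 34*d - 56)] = (d*(d - 6)*(-3*d^2 + 2*d + 34) + 2*(3 - d)*(-d^3 + d^2 + 34*d + 56))/(-d^3 + d^2 + 34*d + 56)^2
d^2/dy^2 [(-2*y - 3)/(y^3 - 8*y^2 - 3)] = 2*(y^2*(2*y + 3)*(3*y - 16)^2 + (6*y^2 - 32*y + (2*y + 3)*(3*y - 8))*(-y^3 + 8*y^2 + 3))/(-y^3 + 8*y^2 + 3)^3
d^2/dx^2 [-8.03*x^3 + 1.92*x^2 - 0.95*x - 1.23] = 3.84 - 48.18*x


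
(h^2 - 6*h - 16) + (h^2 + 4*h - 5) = 2*h^2 - 2*h - 21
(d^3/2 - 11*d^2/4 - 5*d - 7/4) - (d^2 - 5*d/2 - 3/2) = d^3/2 - 15*d^2/4 - 5*d/2 - 1/4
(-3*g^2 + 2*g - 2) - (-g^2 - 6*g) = -2*g^2 + 8*g - 2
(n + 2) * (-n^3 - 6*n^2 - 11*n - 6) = -n^4 - 8*n^3 - 23*n^2 - 28*n - 12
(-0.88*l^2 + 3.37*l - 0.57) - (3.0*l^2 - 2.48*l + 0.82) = -3.88*l^2 + 5.85*l - 1.39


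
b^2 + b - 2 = (b - 1)*(b + 2)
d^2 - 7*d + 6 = (d - 6)*(d - 1)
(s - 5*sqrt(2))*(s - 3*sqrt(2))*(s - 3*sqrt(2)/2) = s^3 - 19*sqrt(2)*s^2/2 + 54*s - 45*sqrt(2)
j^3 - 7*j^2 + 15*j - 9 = (j - 3)^2*(j - 1)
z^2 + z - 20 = (z - 4)*(z + 5)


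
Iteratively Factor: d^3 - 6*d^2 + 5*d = (d - 5)*(d^2 - d) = (d - 5)*(d - 1)*(d)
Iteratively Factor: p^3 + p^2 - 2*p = (p - 1)*(p^2 + 2*p) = (p - 1)*(p + 2)*(p)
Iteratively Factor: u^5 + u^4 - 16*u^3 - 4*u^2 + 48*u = (u - 2)*(u^4 + 3*u^3 - 10*u^2 - 24*u) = u*(u - 2)*(u^3 + 3*u^2 - 10*u - 24) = u*(u - 2)*(u + 2)*(u^2 + u - 12) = u*(u - 2)*(u + 2)*(u + 4)*(u - 3)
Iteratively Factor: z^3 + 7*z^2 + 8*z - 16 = (z + 4)*(z^2 + 3*z - 4) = (z - 1)*(z + 4)*(z + 4)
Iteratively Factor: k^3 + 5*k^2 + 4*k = (k + 4)*(k^2 + k) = (k + 1)*(k + 4)*(k)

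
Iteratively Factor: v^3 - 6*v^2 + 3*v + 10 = (v - 2)*(v^2 - 4*v - 5) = (v - 2)*(v + 1)*(v - 5)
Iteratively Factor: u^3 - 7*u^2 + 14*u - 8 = (u - 1)*(u^2 - 6*u + 8) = (u - 4)*(u - 1)*(u - 2)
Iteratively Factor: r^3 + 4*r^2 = (r)*(r^2 + 4*r) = r*(r + 4)*(r)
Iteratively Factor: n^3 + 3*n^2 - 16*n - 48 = (n - 4)*(n^2 + 7*n + 12) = (n - 4)*(n + 4)*(n + 3)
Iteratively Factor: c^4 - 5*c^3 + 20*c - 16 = (c + 2)*(c^3 - 7*c^2 + 14*c - 8) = (c - 1)*(c + 2)*(c^2 - 6*c + 8) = (c - 4)*(c - 1)*(c + 2)*(c - 2)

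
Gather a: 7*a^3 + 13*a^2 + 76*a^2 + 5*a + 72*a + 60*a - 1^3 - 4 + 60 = 7*a^3 + 89*a^2 + 137*a + 55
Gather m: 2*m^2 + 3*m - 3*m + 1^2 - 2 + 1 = 2*m^2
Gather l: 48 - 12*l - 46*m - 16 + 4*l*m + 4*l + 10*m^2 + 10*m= l*(4*m - 8) + 10*m^2 - 36*m + 32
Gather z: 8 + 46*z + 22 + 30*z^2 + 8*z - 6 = 30*z^2 + 54*z + 24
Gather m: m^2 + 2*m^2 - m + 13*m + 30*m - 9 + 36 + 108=3*m^2 + 42*m + 135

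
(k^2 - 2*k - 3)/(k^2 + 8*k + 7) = (k - 3)/(k + 7)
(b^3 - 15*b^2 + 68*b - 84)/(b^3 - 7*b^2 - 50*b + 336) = (b^2 - 9*b + 14)/(b^2 - b - 56)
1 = 1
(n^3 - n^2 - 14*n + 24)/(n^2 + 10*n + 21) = (n^3 - n^2 - 14*n + 24)/(n^2 + 10*n + 21)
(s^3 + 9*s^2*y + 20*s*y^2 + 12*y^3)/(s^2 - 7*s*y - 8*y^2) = (-s^2 - 8*s*y - 12*y^2)/(-s + 8*y)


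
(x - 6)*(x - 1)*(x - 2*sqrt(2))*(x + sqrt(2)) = x^4 - 7*x^3 - sqrt(2)*x^3 + 2*x^2 + 7*sqrt(2)*x^2 - 6*sqrt(2)*x + 28*x - 24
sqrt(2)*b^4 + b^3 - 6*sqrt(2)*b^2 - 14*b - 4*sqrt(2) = (b - 2*sqrt(2))*(b + sqrt(2))^2*(sqrt(2)*b + 1)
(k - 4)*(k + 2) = k^2 - 2*k - 8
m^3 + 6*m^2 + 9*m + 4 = (m + 1)^2*(m + 4)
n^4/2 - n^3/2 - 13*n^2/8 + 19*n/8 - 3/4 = (n/2 + 1)*(n - 3/2)*(n - 1)*(n - 1/2)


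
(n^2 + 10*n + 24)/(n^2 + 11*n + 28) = (n + 6)/(n + 7)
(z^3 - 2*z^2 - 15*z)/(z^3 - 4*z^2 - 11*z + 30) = z/(z - 2)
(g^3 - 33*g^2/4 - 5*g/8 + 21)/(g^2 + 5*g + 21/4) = (4*g^2 - 39*g + 56)/(2*(2*g + 7))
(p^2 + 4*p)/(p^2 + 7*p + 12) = p/(p + 3)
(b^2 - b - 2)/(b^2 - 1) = (b - 2)/(b - 1)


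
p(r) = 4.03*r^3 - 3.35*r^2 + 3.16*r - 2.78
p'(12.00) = 1663.72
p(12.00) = 6516.58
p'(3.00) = 91.87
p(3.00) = 85.36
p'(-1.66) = 47.60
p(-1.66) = -35.69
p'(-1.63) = 46.20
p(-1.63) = -34.28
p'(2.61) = 68.03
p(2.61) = 54.30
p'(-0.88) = 18.42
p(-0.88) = -10.90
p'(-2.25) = 79.44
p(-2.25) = -72.75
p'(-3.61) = 184.91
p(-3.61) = -247.44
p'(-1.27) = 31.17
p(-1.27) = -20.45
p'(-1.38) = 35.43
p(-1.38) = -24.11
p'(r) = 12.09*r^2 - 6.7*r + 3.16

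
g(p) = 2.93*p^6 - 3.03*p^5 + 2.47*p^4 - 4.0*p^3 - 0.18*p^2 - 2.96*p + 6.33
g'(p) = 17.58*p^5 - 15.15*p^4 + 9.88*p^3 - 12.0*p^2 - 0.36*p - 2.96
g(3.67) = 5385.29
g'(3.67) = 9278.49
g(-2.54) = 1288.19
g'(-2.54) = -2730.57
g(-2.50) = 1182.82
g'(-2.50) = -2540.03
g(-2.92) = 2752.02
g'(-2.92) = -5183.53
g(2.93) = 1277.08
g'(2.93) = 2821.19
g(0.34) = 5.17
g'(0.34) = -4.20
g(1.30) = 3.34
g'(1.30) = 20.00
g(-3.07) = 3628.16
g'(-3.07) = -6540.72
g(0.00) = 6.33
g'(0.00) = -2.96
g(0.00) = 6.33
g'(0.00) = -2.96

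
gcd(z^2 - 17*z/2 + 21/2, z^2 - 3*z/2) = z - 3/2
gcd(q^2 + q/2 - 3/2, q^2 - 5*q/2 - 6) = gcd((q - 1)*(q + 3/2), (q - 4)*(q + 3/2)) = q + 3/2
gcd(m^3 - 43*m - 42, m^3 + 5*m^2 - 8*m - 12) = m^2 + 7*m + 6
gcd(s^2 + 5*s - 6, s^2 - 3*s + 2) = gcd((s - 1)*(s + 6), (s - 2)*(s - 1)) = s - 1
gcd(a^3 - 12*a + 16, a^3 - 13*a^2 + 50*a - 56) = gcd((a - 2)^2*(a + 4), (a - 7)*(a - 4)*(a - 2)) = a - 2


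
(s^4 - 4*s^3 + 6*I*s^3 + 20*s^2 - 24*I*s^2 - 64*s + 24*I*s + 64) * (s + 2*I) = s^5 - 4*s^4 + 8*I*s^4 + 8*s^3 - 32*I*s^3 - 16*s^2 + 64*I*s^2 + 16*s - 128*I*s + 128*I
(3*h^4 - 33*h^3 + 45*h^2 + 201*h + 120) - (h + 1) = 3*h^4 - 33*h^3 + 45*h^2 + 200*h + 119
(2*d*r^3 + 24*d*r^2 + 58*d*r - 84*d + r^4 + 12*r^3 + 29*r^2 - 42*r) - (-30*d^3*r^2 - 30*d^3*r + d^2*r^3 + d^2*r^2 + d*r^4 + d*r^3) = 30*d^3*r^2 + 30*d^3*r - d^2*r^3 - d^2*r^2 - d*r^4 + d*r^3 + 24*d*r^2 + 58*d*r - 84*d + r^4 + 12*r^3 + 29*r^2 - 42*r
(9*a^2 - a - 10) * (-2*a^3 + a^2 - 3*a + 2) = -18*a^5 + 11*a^4 - 8*a^3 + 11*a^2 + 28*a - 20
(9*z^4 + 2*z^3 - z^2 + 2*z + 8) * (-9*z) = -81*z^5 - 18*z^4 + 9*z^3 - 18*z^2 - 72*z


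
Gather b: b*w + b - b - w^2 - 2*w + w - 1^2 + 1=b*w - w^2 - w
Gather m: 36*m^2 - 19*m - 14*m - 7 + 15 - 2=36*m^2 - 33*m + 6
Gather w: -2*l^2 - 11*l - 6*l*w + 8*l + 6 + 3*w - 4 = -2*l^2 - 3*l + w*(3 - 6*l) + 2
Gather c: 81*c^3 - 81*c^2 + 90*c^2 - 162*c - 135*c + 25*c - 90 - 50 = 81*c^3 + 9*c^2 - 272*c - 140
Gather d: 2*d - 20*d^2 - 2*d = -20*d^2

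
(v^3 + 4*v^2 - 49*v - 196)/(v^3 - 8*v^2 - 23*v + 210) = (v^2 + 11*v + 28)/(v^2 - v - 30)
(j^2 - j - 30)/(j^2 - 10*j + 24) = (j + 5)/(j - 4)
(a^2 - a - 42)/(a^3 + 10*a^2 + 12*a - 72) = (a - 7)/(a^2 + 4*a - 12)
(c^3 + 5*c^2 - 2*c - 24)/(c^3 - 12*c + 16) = (c + 3)/(c - 2)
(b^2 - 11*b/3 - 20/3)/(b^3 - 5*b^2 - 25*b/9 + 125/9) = 3*(3*b + 4)/(9*b^2 - 25)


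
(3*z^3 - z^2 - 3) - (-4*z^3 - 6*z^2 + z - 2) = 7*z^3 + 5*z^2 - z - 1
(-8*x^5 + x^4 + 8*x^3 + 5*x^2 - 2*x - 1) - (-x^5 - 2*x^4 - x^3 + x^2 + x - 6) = -7*x^5 + 3*x^4 + 9*x^3 + 4*x^2 - 3*x + 5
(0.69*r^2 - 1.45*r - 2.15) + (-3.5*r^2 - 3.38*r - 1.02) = -2.81*r^2 - 4.83*r - 3.17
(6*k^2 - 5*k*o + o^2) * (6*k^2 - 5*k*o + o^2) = 36*k^4 - 60*k^3*o + 37*k^2*o^2 - 10*k*o^3 + o^4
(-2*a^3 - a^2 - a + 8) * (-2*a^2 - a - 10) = 4*a^5 + 4*a^4 + 23*a^3 - 5*a^2 + 2*a - 80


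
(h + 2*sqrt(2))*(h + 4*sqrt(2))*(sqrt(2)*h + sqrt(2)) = sqrt(2)*h^3 + sqrt(2)*h^2 + 12*h^2 + 12*h + 16*sqrt(2)*h + 16*sqrt(2)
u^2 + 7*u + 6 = (u + 1)*(u + 6)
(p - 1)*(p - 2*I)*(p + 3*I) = p^3 - p^2 + I*p^2 + 6*p - I*p - 6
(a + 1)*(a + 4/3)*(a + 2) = a^3 + 13*a^2/3 + 6*a + 8/3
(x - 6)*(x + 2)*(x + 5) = x^3 + x^2 - 32*x - 60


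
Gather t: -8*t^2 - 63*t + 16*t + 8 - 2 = -8*t^2 - 47*t + 6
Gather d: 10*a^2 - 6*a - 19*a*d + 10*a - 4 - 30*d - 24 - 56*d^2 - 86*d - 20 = 10*a^2 + 4*a - 56*d^2 + d*(-19*a - 116) - 48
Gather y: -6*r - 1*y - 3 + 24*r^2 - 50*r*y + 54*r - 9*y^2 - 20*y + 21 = 24*r^2 + 48*r - 9*y^2 + y*(-50*r - 21) + 18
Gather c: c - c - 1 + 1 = 0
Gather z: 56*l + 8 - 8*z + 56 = 56*l - 8*z + 64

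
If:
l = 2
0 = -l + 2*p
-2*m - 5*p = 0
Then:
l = 2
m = -5/2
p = 1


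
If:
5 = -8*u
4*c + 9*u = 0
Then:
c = 45/32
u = -5/8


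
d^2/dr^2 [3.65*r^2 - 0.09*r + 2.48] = 7.30000000000000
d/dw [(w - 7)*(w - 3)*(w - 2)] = 3*w^2 - 24*w + 41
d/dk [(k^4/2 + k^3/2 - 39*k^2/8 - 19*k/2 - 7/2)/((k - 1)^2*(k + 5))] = (4*k^5 + 28*k^4 - 29*k^3 + 131*k^2 + 854*k + 632)/(8*(k^5 + 7*k^4 - 2*k^3 - 46*k^2 + 65*k - 25))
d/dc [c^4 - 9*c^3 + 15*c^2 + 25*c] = 4*c^3 - 27*c^2 + 30*c + 25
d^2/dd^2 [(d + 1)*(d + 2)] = 2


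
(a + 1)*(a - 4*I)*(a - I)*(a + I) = a^4 + a^3 - 4*I*a^3 + a^2 - 4*I*a^2 + a - 4*I*a - 4*I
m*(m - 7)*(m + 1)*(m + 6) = m^4 - 43*m^2 - 42*m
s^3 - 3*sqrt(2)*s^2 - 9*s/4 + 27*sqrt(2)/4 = (s - 3/2)*(s + 3/2)*(s - 3*sqrt(2))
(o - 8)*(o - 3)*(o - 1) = o^3 - 12*o^2 + 35*o - 24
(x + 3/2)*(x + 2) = x^2 + 7*x/2 + 3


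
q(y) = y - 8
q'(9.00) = 1.00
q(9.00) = 1.00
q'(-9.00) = 1.00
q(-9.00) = -17.00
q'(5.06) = 1.00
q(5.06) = -2.94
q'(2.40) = 1.00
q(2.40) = -5.60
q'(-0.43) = 1.00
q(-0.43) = -8.43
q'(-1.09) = 1.00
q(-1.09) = -9.09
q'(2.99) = 1.00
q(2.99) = -5.01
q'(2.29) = 1.00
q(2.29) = -5.71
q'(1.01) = 1.00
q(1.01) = -6.99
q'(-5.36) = 1.00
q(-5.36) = -13.36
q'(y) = 1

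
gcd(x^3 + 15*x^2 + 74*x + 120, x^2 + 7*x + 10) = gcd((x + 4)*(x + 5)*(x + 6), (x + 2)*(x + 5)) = x + 5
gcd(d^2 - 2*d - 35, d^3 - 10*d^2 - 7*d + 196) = d - 7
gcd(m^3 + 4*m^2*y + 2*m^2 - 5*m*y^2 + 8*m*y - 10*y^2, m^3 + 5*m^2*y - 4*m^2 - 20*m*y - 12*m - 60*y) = m^2 + 5*m*y + 2*m + 10*y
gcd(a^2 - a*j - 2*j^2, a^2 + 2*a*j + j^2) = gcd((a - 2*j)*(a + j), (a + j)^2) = a + j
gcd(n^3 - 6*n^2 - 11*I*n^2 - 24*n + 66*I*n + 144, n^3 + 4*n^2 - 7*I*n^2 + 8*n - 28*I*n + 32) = n - 8*I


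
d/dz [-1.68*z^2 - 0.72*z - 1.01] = -3.36*z - 0.72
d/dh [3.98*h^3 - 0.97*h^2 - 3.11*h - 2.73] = 11.94*h^2 - 1.94*h - 3.11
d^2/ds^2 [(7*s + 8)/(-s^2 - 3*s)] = 2*(s*(s + 3)*(21*s + 29) - (2*s + 3)^2*(7*s + 8))/(s^3*(s + 3)^3)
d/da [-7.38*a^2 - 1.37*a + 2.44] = -14.76*a - 1.37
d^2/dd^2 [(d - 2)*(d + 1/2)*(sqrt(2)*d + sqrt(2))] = sqrt(2)*(6*d - 1)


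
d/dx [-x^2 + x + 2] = 1 - 2*x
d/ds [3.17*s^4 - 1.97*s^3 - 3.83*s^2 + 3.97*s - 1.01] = 12.68*s^3 - 5.91*s^2 - 7.66*s + 3.97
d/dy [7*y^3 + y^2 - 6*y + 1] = 21*y^2 + 2*y - 6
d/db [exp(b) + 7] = exp(b)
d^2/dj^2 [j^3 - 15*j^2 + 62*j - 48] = 6*j - 30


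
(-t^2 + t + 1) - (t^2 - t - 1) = -2*t^2 + 2*t + 2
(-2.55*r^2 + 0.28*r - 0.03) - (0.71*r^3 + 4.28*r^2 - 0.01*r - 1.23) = -0.71*r^3 - 6.83*r^2 + 0.29*r + 1.2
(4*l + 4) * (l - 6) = 4*l^2 - 20*l - 24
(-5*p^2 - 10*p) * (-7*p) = 35*p^3 + 70*p^2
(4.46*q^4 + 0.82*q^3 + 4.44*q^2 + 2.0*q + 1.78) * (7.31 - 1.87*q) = -8.3402*q^5 + 31.0692*q^4 - 2.3086*q^3 + 28.7164*q^2 + 11.2914*q + 13.0118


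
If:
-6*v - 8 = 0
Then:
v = -4/3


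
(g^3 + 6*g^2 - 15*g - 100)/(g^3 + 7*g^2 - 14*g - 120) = (g + 5)/(g + 6)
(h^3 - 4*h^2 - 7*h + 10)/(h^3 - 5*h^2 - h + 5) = (h + 2)/(h + 1)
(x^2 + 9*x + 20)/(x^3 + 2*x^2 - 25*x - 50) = (x + 4)/(x^2 - 3*x - 10)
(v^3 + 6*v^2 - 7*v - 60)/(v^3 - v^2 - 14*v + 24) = (v + 5)/(v - 2)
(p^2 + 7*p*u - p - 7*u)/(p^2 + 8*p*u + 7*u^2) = (p - 1)/(p + u)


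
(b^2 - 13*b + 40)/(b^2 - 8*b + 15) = (b - 8)/(b - 3)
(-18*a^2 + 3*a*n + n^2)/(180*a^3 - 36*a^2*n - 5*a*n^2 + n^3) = (-3*a + n)/(30*a^2 - 11*a*n + n^2)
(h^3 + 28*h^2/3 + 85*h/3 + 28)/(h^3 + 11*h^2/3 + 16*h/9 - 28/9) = 3*(h^2 + 7*h + 12)/(3*h^2 + 4*h - 4)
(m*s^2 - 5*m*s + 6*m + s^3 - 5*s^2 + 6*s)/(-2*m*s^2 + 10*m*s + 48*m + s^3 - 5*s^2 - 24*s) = (-m*s^2 + 5*m*s - 6*m - s^3 + 5*s^2 - 6*s)/(2*m*s^2 - 10*m*s - 48*m - s^3 + 5*s^2 + 24*s)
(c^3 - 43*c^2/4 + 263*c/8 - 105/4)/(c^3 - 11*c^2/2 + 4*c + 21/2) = (4*c^2 - 29*c + 30)/(4*(c^2 - 2*c - 3))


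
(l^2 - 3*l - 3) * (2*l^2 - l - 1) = 2*l^4 - 7*l^3 - 4*l^2 + 6*l + 3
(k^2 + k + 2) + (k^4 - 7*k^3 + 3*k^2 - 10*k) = k^4 - 7*k^3 + 4*k^2 - 9*k + 2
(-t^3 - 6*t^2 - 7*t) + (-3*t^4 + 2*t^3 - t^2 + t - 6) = -3*t^4 + t^3 - 7*t^2 - 6*t - 6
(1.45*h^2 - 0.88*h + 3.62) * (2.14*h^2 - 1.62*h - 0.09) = 3.103*h^4 - 4.2322*h^3 + 9.0419*h^2 - 5.7852*h - 0.3258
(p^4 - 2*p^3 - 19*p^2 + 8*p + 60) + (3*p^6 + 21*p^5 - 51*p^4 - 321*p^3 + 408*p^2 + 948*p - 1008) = 3*p^6 + 21*p^5 - 50*p^4 - 323*p^3 + 389*p^2 + 956*p - 948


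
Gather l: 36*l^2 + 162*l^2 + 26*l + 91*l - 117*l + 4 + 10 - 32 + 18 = 198*l^2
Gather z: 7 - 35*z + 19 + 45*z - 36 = 10*z - 10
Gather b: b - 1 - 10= b - 11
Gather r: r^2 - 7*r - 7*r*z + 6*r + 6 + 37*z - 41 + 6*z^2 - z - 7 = r^2 + r*(-7*z - 1) + 6*z^2 + 36*z - 42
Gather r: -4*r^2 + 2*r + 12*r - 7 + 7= -4*r^2 + 14*r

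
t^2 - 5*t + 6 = (t - 3)*(t - 2)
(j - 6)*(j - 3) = j^2 - 9*j + 18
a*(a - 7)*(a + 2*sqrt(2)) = a^3 - 7*a^2 + 2*sqrt(2)*a^2 - 14*sqrt(2)*a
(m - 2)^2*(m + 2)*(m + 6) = m^4 + 4*m^3 - 16*m^2 - 16*m + 48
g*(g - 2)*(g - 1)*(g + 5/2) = g^4 - g^3/2 - 11*g^2/2 + 5*g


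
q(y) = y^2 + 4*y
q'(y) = 2*y + 4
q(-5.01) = 5.06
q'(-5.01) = -6.02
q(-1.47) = -3.72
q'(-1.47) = 1.06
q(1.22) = 6.37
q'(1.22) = 6.44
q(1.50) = 8.25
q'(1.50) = 7.00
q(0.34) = 1.48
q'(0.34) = 4.68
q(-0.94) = -2.88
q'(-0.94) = 2.12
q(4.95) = 44.30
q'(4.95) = 13.90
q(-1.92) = -3.99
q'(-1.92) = 0.16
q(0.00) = 0.00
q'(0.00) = 4.00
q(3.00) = 21.00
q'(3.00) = 10.00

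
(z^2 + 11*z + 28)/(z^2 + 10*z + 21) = (z + 4)/(z + 3)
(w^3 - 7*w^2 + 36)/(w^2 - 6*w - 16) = (w^2 - 9*w + 18)/(w - 8)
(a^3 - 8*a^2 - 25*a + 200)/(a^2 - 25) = a - 8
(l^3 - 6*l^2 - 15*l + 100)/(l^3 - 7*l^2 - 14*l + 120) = (l - 5)/(l - 6)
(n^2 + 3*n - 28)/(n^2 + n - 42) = (n - 4)/(n - 6)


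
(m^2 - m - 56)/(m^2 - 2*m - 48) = (m + 7)/(m + 6)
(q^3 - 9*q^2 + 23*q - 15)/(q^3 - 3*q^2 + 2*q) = (q^2 - 8*q + 15)/(q*(q - 2))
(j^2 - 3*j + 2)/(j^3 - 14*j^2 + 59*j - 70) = (j - 1)/(j^2 - 12*j + 35)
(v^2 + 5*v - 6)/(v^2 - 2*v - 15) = (-v^2 - 5*v + 6)/(-v^2 + 2*v + 15)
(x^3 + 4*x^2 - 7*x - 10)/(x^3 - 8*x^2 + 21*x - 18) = (x^2 + 6*x + 5)/(x^2 - 6*x + 9)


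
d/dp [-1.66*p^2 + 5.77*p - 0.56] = 5.77 - 3.32*p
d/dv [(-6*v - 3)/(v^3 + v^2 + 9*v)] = 3*(4*v^3 + 5*v^2 + 2*v + 9)/(v^2*(v^4 + 2*v^3 + 19*v^2 + 18*v + 81))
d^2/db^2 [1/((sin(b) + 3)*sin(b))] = (-4*sin(b) - 9 - 3/sin(b) + 18/sin(b)^2 + 18/sin(b)^3)/(sin(b) + 3)^3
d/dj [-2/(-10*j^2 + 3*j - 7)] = 2*(3 - 20*j)/(10*j^2 - 3*j + 7)^2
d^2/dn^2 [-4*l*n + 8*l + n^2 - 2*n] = 2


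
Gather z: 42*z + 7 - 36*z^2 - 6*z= -36*z^2 + 36*z + 7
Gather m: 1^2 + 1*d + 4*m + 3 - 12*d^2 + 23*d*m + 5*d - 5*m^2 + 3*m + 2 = -12*d^2 + 6*d - 5*m^2 + m*(23*d + 7) + 6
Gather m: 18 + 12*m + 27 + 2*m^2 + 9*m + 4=2*m^2 + 21*m + 49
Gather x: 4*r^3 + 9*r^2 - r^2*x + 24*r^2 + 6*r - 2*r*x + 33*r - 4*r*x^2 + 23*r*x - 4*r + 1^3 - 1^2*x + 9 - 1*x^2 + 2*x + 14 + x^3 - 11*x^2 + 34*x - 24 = 4*r^3 + 33*r^2 + 35*r + x^3 + x^2*(-4*r - 12) + x*(-r^2 + 21*r + 35)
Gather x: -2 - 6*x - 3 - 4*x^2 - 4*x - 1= -4*x^2 - 10*x - 6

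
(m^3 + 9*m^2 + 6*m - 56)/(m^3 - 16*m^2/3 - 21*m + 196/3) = 3*(m^2 + 5*m - 14)/(3*m^2 - 28*m + 49)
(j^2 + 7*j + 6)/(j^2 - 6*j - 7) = (j + 6)/(j - 7)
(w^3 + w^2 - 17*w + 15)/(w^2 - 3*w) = w + 4 - 5/w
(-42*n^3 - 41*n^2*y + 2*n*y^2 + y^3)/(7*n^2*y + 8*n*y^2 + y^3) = (-6*n + y)/y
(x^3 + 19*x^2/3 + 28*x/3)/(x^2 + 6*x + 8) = x*(3*x + 7)/(3*(x + 2))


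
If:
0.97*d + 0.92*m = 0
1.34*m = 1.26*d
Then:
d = 0.00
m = 0.00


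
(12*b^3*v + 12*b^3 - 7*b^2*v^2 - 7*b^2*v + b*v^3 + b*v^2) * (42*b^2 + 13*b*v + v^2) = 504*b^5*v + 504*b^5 - 138*b^4*v^2 - 138*b^4*v - 37*b^3*v^3 - 37*b^3*v^2 + 6*b^2*v^4 + 6*b^2*v^3 + b*v^5 + b*v^4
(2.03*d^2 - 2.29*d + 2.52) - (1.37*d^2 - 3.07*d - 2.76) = 0.66*d^2 + 0.78*d + 5.28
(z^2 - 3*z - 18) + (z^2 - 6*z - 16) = 2*z^2 - 9*z - 34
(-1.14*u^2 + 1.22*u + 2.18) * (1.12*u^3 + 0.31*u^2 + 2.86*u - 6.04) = -1.2768*u^5 + 1.013*u^4 - 0.440599999999999*u^3 + 11.0506*u^2 - 1.134*u - 13.1672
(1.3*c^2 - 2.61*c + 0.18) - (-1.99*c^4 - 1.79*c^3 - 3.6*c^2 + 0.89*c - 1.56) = 1.99*c^4 + 1.79*c^3 + 4.9*c^2 - 3.5*c + 1.74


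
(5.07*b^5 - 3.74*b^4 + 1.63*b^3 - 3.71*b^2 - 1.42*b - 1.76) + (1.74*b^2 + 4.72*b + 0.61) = 5.07*b^5 - 3.74*b^4 + 1.63*b^3 - 1.97*b^2 + 3.3*b - 1.15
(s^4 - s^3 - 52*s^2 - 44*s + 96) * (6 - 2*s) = -2*s^5 + 8*s^4 + 98*s^3 - 224*s^2 - 456*s + 576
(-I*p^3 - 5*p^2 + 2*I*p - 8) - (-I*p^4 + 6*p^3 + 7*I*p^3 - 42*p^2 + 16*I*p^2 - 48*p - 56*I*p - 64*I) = I*p^4 - 6*p^3 - 8*I*p^3 + 37*p^2 - 16*I*p^2 + 48*p + 58*I*p - 8 + 64*I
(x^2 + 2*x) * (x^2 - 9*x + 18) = x^4 - 7*x^3 + 36*x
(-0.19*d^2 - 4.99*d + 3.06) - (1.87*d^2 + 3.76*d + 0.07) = -2.06*d^2 - 8.75*d + 2.99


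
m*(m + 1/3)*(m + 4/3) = m^3 + 5*m^2/3 + 4*m/9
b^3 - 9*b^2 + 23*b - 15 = (b - 5)*(b - 3)*(b - 1)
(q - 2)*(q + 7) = q^2 + 5*q - 14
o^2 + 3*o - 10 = (o - 2)*(o + 5)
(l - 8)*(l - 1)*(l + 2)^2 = l^4 - 5*l^3 - 24*l^2 - 4*l + 32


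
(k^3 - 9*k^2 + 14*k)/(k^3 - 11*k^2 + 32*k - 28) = k/(k - 2)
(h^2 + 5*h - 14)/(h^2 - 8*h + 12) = (h + 7)/(h - 6)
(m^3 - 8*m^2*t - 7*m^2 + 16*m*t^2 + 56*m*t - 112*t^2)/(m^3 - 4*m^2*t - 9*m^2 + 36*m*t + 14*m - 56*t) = (m - 4*t)/(m - 2)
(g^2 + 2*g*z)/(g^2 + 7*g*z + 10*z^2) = g/(g + 5*z)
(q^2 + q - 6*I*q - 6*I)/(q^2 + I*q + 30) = (q^2 + q - 6*I*q - 6*I)/(q^2 + I*q + 30)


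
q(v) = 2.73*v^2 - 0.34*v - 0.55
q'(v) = 5.46*v - 0.34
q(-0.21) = -0.36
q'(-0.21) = -1.49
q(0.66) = 0.41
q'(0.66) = 3.26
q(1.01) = 1.89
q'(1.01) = 5.17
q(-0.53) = 0.40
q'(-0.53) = -3.23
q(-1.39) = 5.20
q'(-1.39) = -7.93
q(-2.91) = 23.56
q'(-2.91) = -16.23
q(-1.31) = 4.58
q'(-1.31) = -7.49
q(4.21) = 46.41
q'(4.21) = 22.65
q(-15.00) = 618.80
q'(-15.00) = -82.24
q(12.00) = 388.49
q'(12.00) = 65.18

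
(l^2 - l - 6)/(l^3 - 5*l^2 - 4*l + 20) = (l - 3)/(l^2 - 7*l + 10)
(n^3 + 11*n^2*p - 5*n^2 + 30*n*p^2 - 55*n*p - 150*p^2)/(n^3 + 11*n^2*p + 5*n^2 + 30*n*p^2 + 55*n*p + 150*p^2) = (n - 5)/(n + 5)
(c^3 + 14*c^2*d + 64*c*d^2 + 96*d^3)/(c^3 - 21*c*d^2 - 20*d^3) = (c^2 + 10*c*d + 24*d^2)/(c^2 - 4*c*d - 5*d^2)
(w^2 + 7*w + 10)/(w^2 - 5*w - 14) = (w + 5)/(w - 7)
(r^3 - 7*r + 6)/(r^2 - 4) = (r^2 + 2*r - 3)/(r + 2)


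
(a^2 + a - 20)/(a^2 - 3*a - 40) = (a - 4)/(a - 8)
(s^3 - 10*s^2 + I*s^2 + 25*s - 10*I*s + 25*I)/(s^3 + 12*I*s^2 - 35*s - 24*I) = (s^2 - 10*s + 25)/(s^2 + 11*I*s - 24)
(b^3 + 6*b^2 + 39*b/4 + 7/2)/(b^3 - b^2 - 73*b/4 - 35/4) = (b + 2)/(b - 5)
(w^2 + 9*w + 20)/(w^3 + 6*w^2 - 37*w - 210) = (w + 4)/(w^2 + w - 42)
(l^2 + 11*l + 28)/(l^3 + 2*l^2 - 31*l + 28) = (l + 4)/(l^2 - 5*l + 4)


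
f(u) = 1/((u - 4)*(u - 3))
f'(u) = -1/((u - 4)*(u - 3)^2) - 1/((u - 4)^2*(u - 3))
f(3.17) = -7.09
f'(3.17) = 33.15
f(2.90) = 9.09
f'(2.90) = 99.17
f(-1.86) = 0.04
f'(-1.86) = 0.01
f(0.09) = 0.09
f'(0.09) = 0.05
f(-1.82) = 0.04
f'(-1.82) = 0.01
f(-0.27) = 0.07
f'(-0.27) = 0.04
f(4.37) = 1.97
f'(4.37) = -6.77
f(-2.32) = 0.03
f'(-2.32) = 0.01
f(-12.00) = 0.00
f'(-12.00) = 0.00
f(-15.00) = 0.00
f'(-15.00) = 0.00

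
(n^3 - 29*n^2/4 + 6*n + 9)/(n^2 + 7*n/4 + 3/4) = (n^2 - 8*n + 12)/(n + 1)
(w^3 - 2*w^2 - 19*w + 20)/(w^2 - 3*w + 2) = (w^2 - w - 20)/(w - 2)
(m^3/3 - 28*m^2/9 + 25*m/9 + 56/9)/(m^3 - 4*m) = (3*m^3 - 28*m^2 + 25*m + 56)/(9*m*(m^2 - 4))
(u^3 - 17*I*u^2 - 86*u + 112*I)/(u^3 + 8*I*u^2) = (u^3 - 17*I*u^2 - 86*u + 112*I)/(u^2*(u + 8*I))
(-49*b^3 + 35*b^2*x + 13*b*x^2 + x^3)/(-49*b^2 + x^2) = (-7*b^2 + 6*b*x + x^2)/(-7*b + x)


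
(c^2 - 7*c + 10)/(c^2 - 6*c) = (c^2 - 7*c + 10)/(c*(c - 6))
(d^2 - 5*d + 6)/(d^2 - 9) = (d - 2)/(d + 3)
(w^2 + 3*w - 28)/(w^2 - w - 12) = (w + 7)/(w + 3)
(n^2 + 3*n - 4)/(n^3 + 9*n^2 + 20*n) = (n - 1)/(n*(n + 5))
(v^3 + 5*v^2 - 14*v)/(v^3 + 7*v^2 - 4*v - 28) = v/(v + 2)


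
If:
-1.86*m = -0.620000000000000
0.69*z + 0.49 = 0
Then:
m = 0.33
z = -0.71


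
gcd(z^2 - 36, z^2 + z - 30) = z + 6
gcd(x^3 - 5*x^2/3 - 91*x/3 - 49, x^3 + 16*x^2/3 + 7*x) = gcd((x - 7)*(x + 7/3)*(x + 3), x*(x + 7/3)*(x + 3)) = x^2 + 16*x/3 + 7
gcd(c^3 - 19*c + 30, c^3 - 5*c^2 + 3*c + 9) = c - 3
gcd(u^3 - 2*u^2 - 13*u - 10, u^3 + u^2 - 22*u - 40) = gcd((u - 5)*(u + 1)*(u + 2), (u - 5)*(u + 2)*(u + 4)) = u^2 - 3*u - 10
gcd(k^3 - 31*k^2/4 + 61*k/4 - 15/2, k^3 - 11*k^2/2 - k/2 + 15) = k^2 - 7*k + 10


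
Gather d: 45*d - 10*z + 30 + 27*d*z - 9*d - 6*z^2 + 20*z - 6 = d*(27*z + 36) - 6*z^2 + 10*z + 24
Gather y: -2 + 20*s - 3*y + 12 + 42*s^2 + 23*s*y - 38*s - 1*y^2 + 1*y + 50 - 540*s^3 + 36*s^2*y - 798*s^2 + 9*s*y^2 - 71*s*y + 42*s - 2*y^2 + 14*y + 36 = -540*s^3 - 756*s^2 + 24*s + y^2*(9*s - 3) + y*(36*s^2 - 48*s + 12) + 96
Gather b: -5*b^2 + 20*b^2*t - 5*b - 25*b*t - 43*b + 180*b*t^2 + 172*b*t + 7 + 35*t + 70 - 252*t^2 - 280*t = b^2*(20*t - 5) + b*(180*t^2 + 147*t - 48) - 252*t^2 - 245*t + 77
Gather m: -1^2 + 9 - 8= 0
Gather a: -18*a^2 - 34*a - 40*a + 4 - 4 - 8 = -18*a^2 - 74*a - 8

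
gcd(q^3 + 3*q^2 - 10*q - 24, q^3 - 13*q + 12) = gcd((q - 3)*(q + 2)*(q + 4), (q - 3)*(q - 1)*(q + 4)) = q^2 + q - 12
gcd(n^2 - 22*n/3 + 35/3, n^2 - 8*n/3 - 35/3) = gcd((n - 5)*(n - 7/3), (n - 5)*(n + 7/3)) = n - 5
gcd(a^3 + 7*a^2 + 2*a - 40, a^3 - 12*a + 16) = a^2 + 2*a - 8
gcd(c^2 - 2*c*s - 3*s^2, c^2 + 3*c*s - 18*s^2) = -c + 3*s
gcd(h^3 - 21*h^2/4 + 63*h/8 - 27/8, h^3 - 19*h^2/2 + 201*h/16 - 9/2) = h - 3/4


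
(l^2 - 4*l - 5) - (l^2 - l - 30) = 25 - 3*l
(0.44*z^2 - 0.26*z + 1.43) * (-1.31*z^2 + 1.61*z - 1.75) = -0.5764*z^4 + 1.049*z^3 - 3.0619*z^2 + 2.7573*z - 2.5025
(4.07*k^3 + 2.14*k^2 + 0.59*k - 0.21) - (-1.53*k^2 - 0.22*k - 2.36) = 4.07*k^3 + 3.67*k^2 + 0.81*k + 2.15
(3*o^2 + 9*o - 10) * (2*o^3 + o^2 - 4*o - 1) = 6*o^5 + 21*o^4 - 23*o^3 - 49*o^2 + 31*o + 10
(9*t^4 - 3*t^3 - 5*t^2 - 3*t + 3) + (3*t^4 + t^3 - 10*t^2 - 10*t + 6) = 12*t^4 - 2*t^3 - 15*t^2 - 13*t + 9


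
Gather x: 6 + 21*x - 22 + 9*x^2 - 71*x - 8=9*x^2 - 50*x - 24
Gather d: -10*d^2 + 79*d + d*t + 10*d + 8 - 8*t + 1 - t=-10*d^2 + d*(t + 89) - 9*t + 9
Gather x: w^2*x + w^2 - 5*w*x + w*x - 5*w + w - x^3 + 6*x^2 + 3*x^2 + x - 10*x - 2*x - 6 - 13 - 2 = w^2 - 4*w - x^3 + 9*x^2 + x*(w^2 - 4*w - 11) - 21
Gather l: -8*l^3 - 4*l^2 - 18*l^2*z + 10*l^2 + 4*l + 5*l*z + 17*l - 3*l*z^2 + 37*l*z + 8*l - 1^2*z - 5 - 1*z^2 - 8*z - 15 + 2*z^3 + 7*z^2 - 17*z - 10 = -8*l^3 + l^2*(6 - 18*z) + l*(-3*z^2 + 42*z + 29) + 2*z^3 + 6*z^2 - 26*z - 30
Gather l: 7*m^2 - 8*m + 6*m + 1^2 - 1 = 7*m^2 - 2*m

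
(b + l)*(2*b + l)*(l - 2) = 2*b^2*l - 4*b^2 + 3*b*l^2 - 6*b*l + l^3 - 2*l^2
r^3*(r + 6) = r^4 + 6*r^3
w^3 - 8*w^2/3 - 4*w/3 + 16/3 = (w - 2)^2*(w + 4/3)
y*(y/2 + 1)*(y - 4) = y^3/2 - y^2 - 4*y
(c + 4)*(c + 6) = c^2 + 10*c + 24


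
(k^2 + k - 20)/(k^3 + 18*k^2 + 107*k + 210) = (k - 4)/(k^2 + 13*k + 42)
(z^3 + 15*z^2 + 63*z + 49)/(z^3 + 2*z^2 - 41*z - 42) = (z + 7)/(z - 6)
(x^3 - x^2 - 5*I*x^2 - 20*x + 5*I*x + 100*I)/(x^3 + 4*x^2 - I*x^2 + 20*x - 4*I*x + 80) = (x - 5)/(x + 4*I)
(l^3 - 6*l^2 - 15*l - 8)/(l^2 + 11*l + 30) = (l^3 - 6*l^2 - 15*l - 8)/(l^2 + 11*l + 30)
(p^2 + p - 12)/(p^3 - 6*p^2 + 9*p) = (p + 4)/(p*(p - 3))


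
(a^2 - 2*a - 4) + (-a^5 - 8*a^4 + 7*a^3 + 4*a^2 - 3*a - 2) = -a^5 - 8*a^4 + 7*a^3 + 5*a^2 - 5*a - 6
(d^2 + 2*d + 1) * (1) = d^2 + 2*d + 1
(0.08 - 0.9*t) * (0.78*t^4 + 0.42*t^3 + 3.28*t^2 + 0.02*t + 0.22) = -0.702*t^5 - 0.3156*t^4 - 2.9184*t^3 + 0.2444*t^2 - 0.1964*t + 0.0176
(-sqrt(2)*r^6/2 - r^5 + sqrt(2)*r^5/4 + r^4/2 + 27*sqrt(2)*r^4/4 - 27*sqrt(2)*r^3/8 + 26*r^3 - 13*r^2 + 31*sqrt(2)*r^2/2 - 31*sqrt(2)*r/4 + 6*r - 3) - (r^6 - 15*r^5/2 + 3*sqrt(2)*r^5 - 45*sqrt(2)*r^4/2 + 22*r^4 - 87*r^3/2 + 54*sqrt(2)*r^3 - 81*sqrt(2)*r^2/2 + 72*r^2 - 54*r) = -r^6 - sqrt(2)*r^6/2 - 11*sqrt(2)*r^5/4 + 13*r^5/2 - 43*r^4/2 + 117*sqrt(2)*r^4/4 - 459*sqrt(2)*r^3/8 + 139*r^3/2 - 85*r^2 + 56*sqrt(2)*r^2 - 31*sqrt(2)*r/4 + 60*r - 3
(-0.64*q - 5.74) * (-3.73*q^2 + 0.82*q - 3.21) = 2.3872*q^3 + 20.8854*q^2 - 2.6524*q + 18.4254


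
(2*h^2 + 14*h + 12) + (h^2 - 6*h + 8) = 3*h^2 + 8*h + 20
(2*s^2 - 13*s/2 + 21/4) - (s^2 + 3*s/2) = s^2 - 8*s + 21/4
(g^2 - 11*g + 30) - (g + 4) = g^2 - 12*g + 26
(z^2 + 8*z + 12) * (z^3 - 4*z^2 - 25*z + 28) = z^5 + 4*z^4 - 45*z^3 - 220*z^2 - 76*z + 336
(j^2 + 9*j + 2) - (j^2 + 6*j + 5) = 3*j - 3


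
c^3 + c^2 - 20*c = c*(c - 4)*(c + 5)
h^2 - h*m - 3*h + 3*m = (h - 3)*(h - m)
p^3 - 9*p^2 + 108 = (p - 6)^2*(p + 3)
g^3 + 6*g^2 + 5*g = g*(g + 1)*(g + 5)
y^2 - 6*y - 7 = (y - 7)*(y + 1)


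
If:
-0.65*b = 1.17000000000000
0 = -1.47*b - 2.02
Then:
No Solution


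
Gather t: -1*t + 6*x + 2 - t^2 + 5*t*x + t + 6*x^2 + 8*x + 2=-t^2 + 5*t*x + 6*x^2 + 14*x + 4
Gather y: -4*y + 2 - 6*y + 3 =5 - 10*y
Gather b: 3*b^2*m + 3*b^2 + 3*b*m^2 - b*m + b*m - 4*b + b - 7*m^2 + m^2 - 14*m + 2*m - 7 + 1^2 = b^2*(3*m + 3) + b*(3*m^2 - 3) - 6*m^2 - 12*m - 6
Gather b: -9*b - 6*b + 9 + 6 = 15 - 15*b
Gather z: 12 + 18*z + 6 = 18*z + 18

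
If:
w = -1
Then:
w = -1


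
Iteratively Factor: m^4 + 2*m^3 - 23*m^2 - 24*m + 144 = (m + 4)*(m^3 - 2*m^2 - 15*m + 36) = (m + 4)^2*(m^2 - 6*m + 9) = (m - 3)*(m + 4)^2*(m - 3)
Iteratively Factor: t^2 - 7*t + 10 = (t - 5)*(t - 2)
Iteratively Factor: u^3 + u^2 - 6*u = (u - 2)*(u^2 + 3*u) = (u - 2)*(u + 3)*(u)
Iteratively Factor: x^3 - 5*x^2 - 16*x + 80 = (x - 5)*(x^2 - 16) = (x - 5)*(x + 4)*(x - 4)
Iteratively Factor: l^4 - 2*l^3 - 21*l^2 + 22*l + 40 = (l + 4)*(l^3 - 6*l^2 + 3*l + 10) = (l - 5)*(l + 4)*(l^2 - l - 2) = (l - 5)*(l + 1)*(l + 4)*(l - 2)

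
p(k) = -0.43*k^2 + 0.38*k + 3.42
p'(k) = 0.38 - 0.86*k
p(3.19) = 0.26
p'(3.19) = -2.36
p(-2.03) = 0.88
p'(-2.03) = 2.13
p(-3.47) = -3.08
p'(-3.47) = 3.36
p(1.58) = 2.95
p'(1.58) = -0.98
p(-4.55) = -7.21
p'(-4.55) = 4.29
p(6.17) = -10.61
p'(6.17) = -4.93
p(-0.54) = 3.09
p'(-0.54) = 0.84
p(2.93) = 0.84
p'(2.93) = -2.14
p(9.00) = -27.99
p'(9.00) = -7.36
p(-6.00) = -14.34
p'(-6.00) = 5.54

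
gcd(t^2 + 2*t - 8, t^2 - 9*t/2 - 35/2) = 1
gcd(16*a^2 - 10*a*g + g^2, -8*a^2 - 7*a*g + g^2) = 8*a - g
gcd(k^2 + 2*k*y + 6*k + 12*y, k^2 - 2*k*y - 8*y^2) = k + 2*y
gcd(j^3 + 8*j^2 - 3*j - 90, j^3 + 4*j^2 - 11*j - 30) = j^2 + 2*j - 15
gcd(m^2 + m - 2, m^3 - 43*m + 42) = m - 1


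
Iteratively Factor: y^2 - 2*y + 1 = (y - 1)*(y - 1)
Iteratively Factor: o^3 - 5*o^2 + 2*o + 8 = (o - 4)*(o^2 - o - 2) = (o - 4)*(o + 1)*(o - 2)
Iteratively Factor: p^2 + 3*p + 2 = (p + 2)*(p + 1)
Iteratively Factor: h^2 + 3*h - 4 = (h + 4)*(h - 1)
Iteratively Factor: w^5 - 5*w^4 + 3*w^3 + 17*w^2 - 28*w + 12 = (w - 1)*(w^4 - 4*w^3 - w^2 + 16*w - 12) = (w - 1)*(w + 2)*(w^3 - 6*w^2 + 11*w - 6) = (w - 3)*(w - 1)*(w + 2)*(w^2 - 3*w + 2) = (w - 3)*(w - 2)*(w - 1)*(w + 2)*(w - 1)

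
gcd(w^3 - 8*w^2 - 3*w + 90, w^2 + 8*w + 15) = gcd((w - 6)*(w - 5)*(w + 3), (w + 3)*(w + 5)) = w + 3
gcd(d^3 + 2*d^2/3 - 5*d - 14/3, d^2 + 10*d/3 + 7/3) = d + 1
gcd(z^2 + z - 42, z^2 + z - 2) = 1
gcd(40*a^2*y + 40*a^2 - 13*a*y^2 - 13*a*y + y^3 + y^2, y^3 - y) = y + 1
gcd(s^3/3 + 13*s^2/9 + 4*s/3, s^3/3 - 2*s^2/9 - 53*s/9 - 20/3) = s^2 + 13*s/3 + 4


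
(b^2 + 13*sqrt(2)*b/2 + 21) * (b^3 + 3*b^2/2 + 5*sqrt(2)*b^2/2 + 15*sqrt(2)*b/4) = b^5 + 3*b^4/2 + 9*sqrt(2)*b^4 + 27*sqrt(2)*b^3/2 + 107*b^3/2 + 105*sqrt(2)*b^2/2 + 321*b^2/4 + 315*sqrt(2)*b/4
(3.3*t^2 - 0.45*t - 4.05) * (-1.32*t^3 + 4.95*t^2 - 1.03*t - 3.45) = -4.356*t^5 + 16.929*t^4 - 0.2805*t^3 - 30.969*t^2 + 5.724*t + 13.9725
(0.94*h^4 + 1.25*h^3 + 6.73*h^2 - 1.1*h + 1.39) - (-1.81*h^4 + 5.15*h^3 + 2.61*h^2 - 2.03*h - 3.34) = 2.75*h^4 - 3.9*h^3 + 4.12*h^2 + 0.93*h + 4.73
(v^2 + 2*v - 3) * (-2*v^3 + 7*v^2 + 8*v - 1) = -2*v^5 + 3*v^4 + 28*v^3 - 6*v^2 - 26*v + 3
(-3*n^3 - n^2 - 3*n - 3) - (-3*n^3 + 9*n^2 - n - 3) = -10*n^2 - 2*n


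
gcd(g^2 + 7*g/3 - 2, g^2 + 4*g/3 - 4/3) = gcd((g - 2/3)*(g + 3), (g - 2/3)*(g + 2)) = g - 2/3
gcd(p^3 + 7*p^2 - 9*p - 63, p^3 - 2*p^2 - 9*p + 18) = p^2 - 9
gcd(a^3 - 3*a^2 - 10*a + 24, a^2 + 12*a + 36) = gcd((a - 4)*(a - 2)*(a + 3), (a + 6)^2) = 1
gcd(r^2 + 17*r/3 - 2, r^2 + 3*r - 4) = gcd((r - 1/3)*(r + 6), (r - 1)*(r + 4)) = 1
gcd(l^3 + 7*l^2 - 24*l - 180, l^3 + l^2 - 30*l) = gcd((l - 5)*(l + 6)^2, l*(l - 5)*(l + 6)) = l^2 + l - 30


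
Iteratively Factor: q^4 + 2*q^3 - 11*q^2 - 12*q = (q - 3)*(q^3 + 5*q^2 + 4*q) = (q - 3)*(q + 1)*(q^2 + 4*q) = (q - 3)*(q + 1)*(q + 4)*(q)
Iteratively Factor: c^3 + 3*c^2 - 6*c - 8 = (c + 4)*(c^2 - c - 2) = (c - 2)*(c + 4)*(c + 1)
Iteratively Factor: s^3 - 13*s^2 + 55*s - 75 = (s - 3)*(s^2 - 10*s + 25) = (s - 5)*(s - 3)*(s - 5)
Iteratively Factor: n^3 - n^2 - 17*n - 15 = (n - 5)*(n^2 + 4*n + 3) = (n - 5)*(n + 3)*(n + 1)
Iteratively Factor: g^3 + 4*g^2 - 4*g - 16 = (g - 2)*(g^2 + 6*g + 8) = (g - 2)*(g + 2)*(g + 4)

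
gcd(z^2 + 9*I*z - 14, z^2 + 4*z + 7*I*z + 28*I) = z + 7*I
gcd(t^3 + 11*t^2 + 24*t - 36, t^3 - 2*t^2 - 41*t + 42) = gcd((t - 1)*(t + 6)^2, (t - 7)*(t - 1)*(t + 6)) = t^2 + 5*t - 6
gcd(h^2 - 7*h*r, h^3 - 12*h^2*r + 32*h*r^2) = h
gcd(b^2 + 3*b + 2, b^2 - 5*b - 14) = b + 2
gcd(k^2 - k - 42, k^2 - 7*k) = k - 7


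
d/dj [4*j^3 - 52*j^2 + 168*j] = 12*j^2 - 104*j + 168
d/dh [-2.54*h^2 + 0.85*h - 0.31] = 0.85 - 5.08*h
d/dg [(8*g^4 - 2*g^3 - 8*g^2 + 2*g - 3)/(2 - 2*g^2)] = (-8*g^5 + g^4 + 16*g^3 - 2*g^2 - 11*g + 1)/(g^4 - 2*g^2 + 1)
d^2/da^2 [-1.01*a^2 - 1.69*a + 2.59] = -2.02000000000000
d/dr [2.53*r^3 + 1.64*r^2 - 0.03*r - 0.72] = 7.59*r^2 + 3.28*r - 0.03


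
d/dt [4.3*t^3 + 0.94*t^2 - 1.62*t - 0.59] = 12.9*t^2 + 1.88*t - 1.62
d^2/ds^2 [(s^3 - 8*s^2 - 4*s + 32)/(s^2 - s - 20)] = 18*(s^3 - 36*s^2 + 96*s - 272)/(s^6 - 3*s^5 - 57*s^4 + 119*s^3 + 1140*s^2 - 1200*s - 8000)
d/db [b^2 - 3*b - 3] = 2*b - 3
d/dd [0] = 0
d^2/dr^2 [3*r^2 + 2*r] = 6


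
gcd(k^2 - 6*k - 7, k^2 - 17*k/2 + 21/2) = k - 7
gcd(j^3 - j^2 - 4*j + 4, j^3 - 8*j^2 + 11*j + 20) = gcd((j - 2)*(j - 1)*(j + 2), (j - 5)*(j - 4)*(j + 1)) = 1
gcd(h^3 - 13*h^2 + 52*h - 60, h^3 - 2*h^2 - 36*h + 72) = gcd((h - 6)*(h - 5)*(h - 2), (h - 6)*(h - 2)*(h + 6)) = h^2 - 8*h + 12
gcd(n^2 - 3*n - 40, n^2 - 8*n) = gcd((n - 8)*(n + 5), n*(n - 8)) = n - 8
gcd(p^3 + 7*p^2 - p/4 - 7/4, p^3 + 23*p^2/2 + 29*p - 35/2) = p^2 + 13*p/2 - 7/2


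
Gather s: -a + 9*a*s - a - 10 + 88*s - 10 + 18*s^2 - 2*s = -2*a + 18*s^2 + s*(9*a + 86) - 20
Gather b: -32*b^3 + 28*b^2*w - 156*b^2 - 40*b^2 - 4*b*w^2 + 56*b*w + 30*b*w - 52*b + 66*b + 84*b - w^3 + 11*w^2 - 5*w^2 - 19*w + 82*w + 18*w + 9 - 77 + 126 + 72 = -32*b^3 + b^2*(28*w - 196) + b*(-4*w^2 + 86*w + 98) - w^3 + 6*w^2 + 81*w + 130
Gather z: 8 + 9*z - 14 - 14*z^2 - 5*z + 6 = -14*z^2 + 4*z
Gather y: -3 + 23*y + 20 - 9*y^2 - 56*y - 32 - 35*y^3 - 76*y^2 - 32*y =-35*y^3 - 85*y^2 - 65*y - 15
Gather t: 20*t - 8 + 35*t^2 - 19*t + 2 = 35*t^2 + t - 6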